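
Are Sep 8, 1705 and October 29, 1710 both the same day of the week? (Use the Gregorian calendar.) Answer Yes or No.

No

From Sep 8, 1705 to Oct 29, 1710 is 1877 days.
1877 mod 7 = 1, so they are different weekdays.
(Sep 8, 1705 is a Tuesday; Oct 29, 1710 is a Wednesday.)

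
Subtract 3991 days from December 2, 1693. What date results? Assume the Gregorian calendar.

December 29, 1682

−365 (one year) → Dec 2, 1692 (3626 left).
−366 (one year; includes Feb 29, 1692) → Dec 2, 1691 (3260 left).
−365 (one year) → Dec 2, 1690 (2895 left).
−365 (one year) → Dec 2, 1689 (2530 left).
−365 (one year) → Dec 2, 1688 (2165 left).
−366 (one year; includes Feb 29, 1688) → Dec 2, 1687 (1799 left).
−365 (one year) → Dec 2, 1686 (1434 left).
−365 (one year) → Dec 2, 1685 (1069 left).
−365 (one year) → Dec 2, 1684 (704 left).
−366 (one year; includes Feb 29, 1684) → Dec 2, 1683 (338 left).
−2 → Nov 30, 1683 (end of Nov, 30 days; 336 left).
−30 → Oct 31, 1683 (end of Oct, 31 days; 306 left).
−31 → Sep 30, 1683 (end of Sep, 30 days; 275 left).
−30 → Aug 31, 1683 (end of Aug, 31 days; 245 left).
−31 → Jul 31, 1683 (end of Jul, 31 days; 214 left).
−31 → Jun 30, 1683 (end of Jun, 30 days; 183 left).
−30 → May 31, 1683 (end of May, 31 days; 153 left).
−31 → Apr 30, 1683 (end of Apr, 30 days; 122 left).
−30 → Mar 31, 1683 (end of Mar, 31 days; 92 left).
−31 → Feb 28, 1683 (end of Feb, 28 days; 61 left).
−28 → Jan 31, 1683 (end of Jan, 31 days; 33 left).
−31 → Dec 31, 1682 (end of Dec, 31 days; 2 left).
−2 → Dec 29, 1682.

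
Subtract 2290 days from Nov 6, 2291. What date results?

July 30, 2285

−365 (one year) → Nov 6, 2290 (1925 left).
−365 (one year) → Nov 6, 2289 (1560 left).
−365 (one year) → Nov 6, 2288 (1195 left).
−366 (one year; includes Feb 29, 2288) → Nov 6, 2287 (829 left).
−365 (one year) → Nov 6, 2286 (464 left).
−365 (one year) → Nov 6, 2285 (99 left).
−6 → Oct 31, 2285 (end of Oct, 31 days; 93 left).
−31 → Sep 30, 2285 (end of Sep, 30 days; 62 left).
−30 → Aug 31, 2285 (end of Aug, 31 days; 32 left).
−31 → Jul 31, 2285 (end of Jul, 31 days; 1 left).
−1 → Jul 30, 2285.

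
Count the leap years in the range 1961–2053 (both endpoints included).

23

Multiples of 4 in [1961,2053]: 23.
Of those, multiples of 100: 1 (not leap unless ÷400).
Multiples of 400: 1.
Leap years = 23 − 1 + 1 = 23.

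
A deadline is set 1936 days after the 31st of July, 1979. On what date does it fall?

November 17, 1984

+366 (one year; includes Feb 29, 1980) → Jul 31, 1980 (1570 left).
+365 (one year) → Jul 31, 1981 (1205 left).
+365 (one year) → Jul 31, 1982 (840 left).
+365 (one year) → Jul 31, 1983 (475 left).
+366 (one year; includes Feb 29, 1984) → Jul 31, 1984 (109 left).
Jul has 31 days: +1 → Aug 1, 1984 (108 left).
Aug has 31 days: +31 → Sep 1, 1984 (77 left).
Sep has 30 days: +30 → Oct 1, 1984 (47 left).
Oct has 31 days: +31 → Nov 1, 1984 (16 left).
+16 → Nov 17, 1984.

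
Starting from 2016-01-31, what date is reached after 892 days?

July 11, 2018

+366 (one year; includes Feb 29, 2016) → Jan 31, 2017 (526 left).
+365 (one year) → Jan 31, 2018 (161 left).
Jan has 31 days: +1 → Feb 1, 2018 (160 left).
Feb has 28 days: +28 → Mar 1, 2018 (132 left).
Mar has 31 days: +31 → Apr 1, 2018 (101 left).
Apr has 30 days: +30 → May 1, 2018 (71 left).
May has 31 days: +31 → Jun 1, 2018 (40 left).
Jun has 30 days: +30 → Jul 1, 2018 (10 left).
+10 → Jul 11, 2018.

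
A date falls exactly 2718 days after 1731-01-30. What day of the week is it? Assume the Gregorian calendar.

Thursday

Jan 30, 1731 is a Tuesday.
2718 mod 7 = 2, so 2718 days after a Tuesday is Tuesday + 2 = Thursday.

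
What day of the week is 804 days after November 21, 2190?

First find the weekday of Nov 21, 2190. Doomsday rule: the anchor day for the 2100s is Sunday. For year 90: 90÷12 = 7 r 6, and 6÷4 = 1, so 7+6+1 = 14.
Sunday + 14 ≡ Sunday — that's 2190's doomsday.
In November the doomsday date is Nov 7.
Nov 21 is 14 days after Nov 7; 14 mod 7 = 0, so Sunday + 0 = Sunday.
804 mod 7 = 6, so 804 days after a Sunday is Sunday + 6 = Saturday.

Saturday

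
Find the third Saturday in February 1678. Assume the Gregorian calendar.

February 19, 1678

February 1, 1678 is a Tuesday.
The first Saturday is therefore February 5 (4 days later).
The third Saturday is 5 + 2×7 = February 19.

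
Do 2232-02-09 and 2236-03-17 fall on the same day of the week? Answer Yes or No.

From Feb 9, 2232 to Mar 17, 2236 is 1498 days.
1498 mod 7 = 0, so they are the same weekday.
(Feb 9, 2232 is a Thursday; Mar 17, 2236 is a Thursday.)

Yes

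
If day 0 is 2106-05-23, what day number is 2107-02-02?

255

May 23, 2106 → Jun 23, 2106: 31 days (May has 31).
Jun 23, 2106 → Jul 23, 2106: 30 days (June has 30).
Jul 23, 2106 → Aug 23, 2106: 31 days (July has 31).
Aug 23, 2106 → Sep 23, 2106: 31 days (August has 31).
Sep 23, 2106 → Oct 23, 2106: 30 days (September has 30).
Oct 23, 2106 → Nov 23, 2106: 31 days (October has 31).
Nov 23, 2106 → Dec 23, 2106: 30 days (November has 30).
Dec 23, 2106 → Jan 23, 2107: 31 days (December has 31).
Jan 23, 2107 → Feb 2, 2107: 10 days.
Total: 255 days.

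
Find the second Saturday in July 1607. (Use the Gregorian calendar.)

July 1, 1607 is a Sunday.
The first Saturday is therefore July 7 (6 days later).
The second Saturday is 7 + 1×7 = July 14.

July 14, 1607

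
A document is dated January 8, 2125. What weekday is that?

Monday

Doomsday rule: the anchor day for the 2100s is Sunday. For year 25: 25÷12 = 2 r 1, and 1÷4 = 0, so 2+1+0 = 3.
Sunday + 3 ≡ Wednesday — that's 2125's doomsday.
In January the doomsday date is Jan 3 (2125 is not a leap year).
Jan 8 is 5 days after Jan 3; 5 mod 7 = 5, so Wednesday + 5 = Monday.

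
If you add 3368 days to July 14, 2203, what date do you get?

October 2, 2212

+366 (one year; includes Feb 29, 2204) → Jul 14, 2204 (3002 left).
+365 (one year) → Jul 14, 2205 (2637 left).
+365 (one year) → Jul 14, 2206 (2272 left).
+365 (one year) → Jul 14, 2207 (1907 left).
+366 (one year; includes Feb 29, 2208) → Jul 14, 2208 (1541 left).
+365 (one year) → Jul 14, 2209 (1176 left).
+365 (one year) → Jul 14, 2210 (811 left).
+365 (one year) → Jul 14, 2211 (446 left).
+366 (one year; includes Feb 29, 2212) → Jul 14, 2212 (80 left).
Jul has 31 days: +18 → Aug 1, 2212 (62 left).
Aug has 31 days: +31 → Sep 1, 2212 (31 left).
Sep has 30 days: +30 → Oct 1, 2212 (1 left).
+1 → Oct 2, 2212.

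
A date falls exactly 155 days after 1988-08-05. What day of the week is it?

Saturday

Aug 5, 1988 is a Friday.
155 mod 7 = 1, so 155 days after a Friday is Friday + 1 = Saturday.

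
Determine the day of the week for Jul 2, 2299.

Sunday

Doomsday rule: the anchor day for the 2200s is Friday. For year 99: 99÷12 = 8 r 3, and 3÷4 = 0, so 8+3+0 = 11.
Friday + 11 ≡ Tuesday — that's 2299's doomsday.
In July the doomsday date is Jul 11.
Jul 2 is 9 days before Jul 11; 9 mod 7 = 2, so Tuesday − 2 = Sunday.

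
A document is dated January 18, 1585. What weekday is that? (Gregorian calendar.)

Friday

Doomsday rule: the anchor day for the 1500s is Wednesday. For year 85: 85÷12 = 7 r 1, and 1÷4 = 0, so 7+1+0 = 8.
Wednesday + 8 ≡ Thursday — that's 1585's doomsday.
In January the doomsday date is Jan 3 (1585 is not a leap year).
Jan 18 is 15 days after Jan 3; 15 mod 7 = 1, so Thursday + 1 = Friday.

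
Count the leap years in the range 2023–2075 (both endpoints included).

13

Multiples of 4 in [2023,2075]: 13.
Of those, multiples of 100: 0 (not leap unless ÷400).
Multiples of 400: 0.
Leap years = 13 − 0 + 0 = 13.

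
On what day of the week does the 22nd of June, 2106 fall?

Tuesday

January 1, 2106 is a Friday.
Jan 1, 2106 → Feb 1, 2106: 31 days (January has 31).
Feb 1, 2106 → Mar 1, 2106: 28 days (February has 28).
Mar 1, 2106 → Apr 1, 2106: 31 days (March has 31).
Apr 1, 2106 → May 1, 2106: 30 days (April has 30).
May 1, 2106 → Jun 1, 2106: 31 days (May has 31).
Jun 1, 2106 → Jun 22, 2106: 21 days.
Total: 172 days.
172 mod 7 = 4, so Friday + 4 = Tuesday.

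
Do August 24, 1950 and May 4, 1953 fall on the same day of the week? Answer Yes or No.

No

From Aug 24, 1950 to May 4, 1953 is 984 days.
984 mod 7 = 4, so they are different weekdays.
(Aug 24, 1950 is a Thursday; May 4, 1953 is a Monday.)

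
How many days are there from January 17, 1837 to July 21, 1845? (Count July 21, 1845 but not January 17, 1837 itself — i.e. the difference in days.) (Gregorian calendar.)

Jan 17, 1837 → Jan 17, 1838: 365 days.
Jan 17, 1838 → Jan 17, 1839: 365 days.
Jan 17, 1839 → Jan 17, 1840: 365 days.
Jan 17, 1840 → Jan 17, 1841: 366 days (Feb 29, 1840 is in that span).
Jan 17, 1841 → Jan 17, 1842: 365 days.
Jan 17, 1842 → Jan 17, 1843: 365 days.
Jan 17, 1843 → Jan 17, 1844: 365 days.
Jan 17, 1844 → Jan 17, 1845: 366 days (Feb 29, 1844 is in that span).
Jan 17, 1845 → Feb 17, 1845: 31 days (January has 31).
Feb 17, 1845 → Mar 17, 1845: 28 days (February has 28).
Mar 17, 1845 → Apr 17, 1845: 31 days (March has 31).
Apr 17, 1845 → May 17, 1845: 30 days (April has 30).
May 17, 1845 → Jun 17, 1845: 31 days (May has 31).
Jun 17, 1845 → Jul 17, 1845: 30 days (June has 30).
Jul 17, 1845 → Jul 21, 1845: 4 days.
Total: 3107 days.

3107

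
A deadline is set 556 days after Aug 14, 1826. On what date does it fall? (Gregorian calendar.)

+365 (one year) → Aug 14, 1827 (191 left).
Aug has 31 days: +18 → Sep 1, 1827 (173 left).
Sep has 30 days: +30 → Oct 1, 1827 (143 left).
Oct has 31 days: +31 → Nov 1, 1827 (112 left).
Nov has 30 days: +30 → Dec 1, 1827 (82 left).
Dec has 31 days: +31 → Jan 1, 1828 (51 left).
Jan has 31 days: +31 → Feb 1, 1828 (20 left).
+20 → Feb 21, 1828.

February 21, 1828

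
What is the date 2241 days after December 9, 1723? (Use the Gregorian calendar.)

January 27, 1730

+366 (one year; includes Feb 29, 1724) → Dec 9, 1724 (1875 left).
+365 (one year) → Dec 9, 1725 (1510 left).
+365 (one year) → Dec 9, 1726 (1145 left).
+365 (one year) → Dec 9, 1727 (780 left).
+366 (one year; includes Feb 29, 1728) → Dec 9, 1728 (414 left).
+365 (one year) → Dec 9, 1729 (49 left).
Dec has 31 days: +23 → Jan 1, 1730 (26 left).
+26 → Jan 27, 1730.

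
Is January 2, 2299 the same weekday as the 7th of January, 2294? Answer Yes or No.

No

From Jan 7, 2294 to Jan 2, 2299 is 1821 days.
1821 mod 7 = 1, so they are different weekdays.
(Jan 7, 2294 is a Sunday; Jan 2, 2299 is a Monday.)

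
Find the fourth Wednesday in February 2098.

February 1, 2098 is a Saturday.
The first Wednesday is therefore February 5 (4 days later).
The fourth Wednesday is 5 + 3×7 = February 26.

February 26, 2098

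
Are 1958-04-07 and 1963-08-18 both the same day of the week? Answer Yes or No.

No

From Apr 7, 1958 to Aug 18, 1963 is 1959 days.
1959 mod 7 = 6, so they are different weekdays.
(Apr 7, 1958 is a Monday; Aug 18, 1963 is a Sunday.)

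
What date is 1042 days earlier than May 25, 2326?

July 18, 2323

−365 (one year) → May 25, 2325 (677 left).
−365 (one year) → May 25, 2324 (312 left).
−25 → Apr 30, 2324 (end of Apr, 30 days; 287 left).
−30 → Mar 31, 2324 (end of Mar, 31 days; 257 left).
−31 → Feb 29, 2324 (end of Feb, 29 days; 226 left).
−29 → Jan 31, 2324 (end of Jan, 31 days; 197 left).
−31 → Dec 31, 2323 (end of Dec, 31 days; 166 left).
−31 → Nov 30, 2323 (end of Nov, 30 days; 135 left).
−30 → Oct 31, 2323 (end of Oct, 31 days; 105 left).
−31 → Sep 30, 2323 (end of Sep, 30 days; 74 left).
−30 → Aug 31, 2323 (end of Aug, 31 days; 44 left).
−31 → Jul 31, 2323 (end of Jul, 31 days; 13 left).
−13 → Jul 18, 2323.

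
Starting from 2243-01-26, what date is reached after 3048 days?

June 1, 2251

+365 (one year) → Jan 26, 2244 (2683 left).
+366 (one year; includes Feb 29, 2244) → Jan 26, 2245 (2317 left).
+365 (one year) → Jan 26, 2246 (1952 left).
+365 (one year) → Jan 26, 2247 (1587 left).
+365 (one year) → Jan 26, 2248 (1222 left).
+366 (one year; includes Feb 29, 2248) → Jan 26, 2249 (856 left).
+365 (one year) → Jan 26, 2250 (491 left).
+365 (one year) → Jan 26, 2251 (126 left).
Jan has 31 days: +6 → Feb 1, 2251 (120 left).
Feb has 28 days: +28 → Mar 1, 2251 (92 left).
Mar has 31 days: +31 → Apr 1, 2251 (61 left).
Apr has 30 days: +30 → May 1, 2251 (31 left).
May has 31 days: +31 → Jun 1, 2251 (0 left).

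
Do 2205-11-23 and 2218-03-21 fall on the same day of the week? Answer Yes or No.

Yes

From Nov 23, 2205 to Mar 21, 2218 is 4501 days.
4501 mod 7 = 0, so they are the same weekday.
(Nov 23, 2205 is a Saturday; Mar 21, 2218 is a Saturday.)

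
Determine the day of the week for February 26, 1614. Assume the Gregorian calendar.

Doomsday rule: the anchor day for the 1600s is Tuesday. For year 14: 14÷12 = 1 r 2, and 2÷4 = 0, so 1+2+0 = 3.
Tuesday + 3 ≡ Friday — that's 1614's doomsday.
In February the doomsday date is Feb 28 (1614 is not a leap year).
Feb 26 is 2 days before Feb 28; 2 mod 7 = 2, so Friday − 2 = Wednesday.

Wednesday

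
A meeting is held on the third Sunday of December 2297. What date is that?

December 19, 2297

December 1, 2297 is a Wednesday.
The first Sunday is therefore December 5 (4 days later).
The third Sunday is 5 + 2×7 = December 19.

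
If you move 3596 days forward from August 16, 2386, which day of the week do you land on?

First find the weekday of Aug 16, 2386. Doomsday rule: the anchor day for the 2300s is Wednesday. For year 86: 86÷12 = 7 r 2, and 2÷4 = 0, so 7+2+0 = 9.
Wednesday + 9 ≡ Friday — that's 2386's doomsday.
In August the doomsday date is Aug 8.
Aug 16 is 8 days after Aug 8; 8 mod 7 = 1, so Friday + 1 = Saturday.
3596 mod 7 = 5, so 3596 days after a Saturday is Saturday + 5 = Thursday.

Thursday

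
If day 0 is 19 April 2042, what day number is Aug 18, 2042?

121

Apr 19, 2042 → May 19, 2042: 30 days (April has 30).
May 19, 2042 → Jun 19, 2042: 31 days (May has 31).
Jun 19, 2042 → Jul 19, 2042: 30 days (June has 30).
Jul 19, 2042 → Aug 18, 2042: 30 days.
Total: 121 days.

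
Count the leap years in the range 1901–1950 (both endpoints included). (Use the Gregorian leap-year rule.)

12

Multiples of 4 in [1901,1950]: 12.
Of those, multiples of 100: 0 (not leap unless ÷400).
Multiples of 400: 0.
Leap years = 12 − 0 + 0 = 12.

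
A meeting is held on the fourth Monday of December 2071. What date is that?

December 28, 2071

December 1, 2071 is a Tuesday.
The first Monday is therefore December 7 (6 days later).
The fourth Monday is 7 + 3×7 = December 28.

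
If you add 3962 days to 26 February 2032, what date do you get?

January 1, 2043

+366 (one year; includes Feb 29, 2032) → Feb 26, 2033 (3596 left).
+365 (one year) → Feb 26, 2034 (3231 left).
+365 (one year) → Feb 26, 2035 (2866 left).
+365 (one year) → Feb 26, 2036 (2501 left).
+366 (one year; includes Feb 29, 2036) → Feb 26, 2037 (2135 left).
+365 (one year) → Feb 26, 2038 (1770 left).
+365 (one year) → Feb 26, 2039 (1405 left).
+365 (one year) → Feb 26, 2040 (1040 left).
+366 (one year; includes Feb 29, 2040) → Feb 26, 2041 (674 left).
+365 (one year) → Feb 26, 2042 (309 left).
Feb has 28 days: +3 → Mar 1, 2042 (306 left).
Mar has 31 days: +31 → Apr 1, 2042 (275 left).
Apr has 30 days: +30 → May 1, 2042 (245 left).
May has 31 days: +31 → Jun 1, 2042 (214 left).
Jun has 30 days: +30 → Jul 1, 2042 (184 left).
Jul has 31 days: +31 → Aug 1, 2042 (153 left).
Aug has 31 days: +31 → Sep 1, 2042 (122 left).
Sep has 30 days: +30 → Oct 1, 2042 (92 left).
Oct has 31 days: +31 → Nov 1, 2042 (61 left).
Nov has 30 days: +30 → Dec 1, 2042 (31 left).
Dec has 31 days: +31 → Jan 1, 2043 (0 left).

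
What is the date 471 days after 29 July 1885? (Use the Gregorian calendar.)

+365 (one year) → Jul 29, 1886 (106 left).
Jul has 31 days: +3 → Aug 1, 1886 (103 left).
Aug has 31 days: +31 → Sep 1, 1886 (72 left).
Sep has 30 days: +30 → Oct 1, 1886 (42 left).
Oct has 31 days: +31 → Nov 1, 1886 (11 left).
+11 → Nov 12, 1886.

November 12, 1886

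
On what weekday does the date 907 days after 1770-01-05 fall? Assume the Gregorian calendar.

Jan 5, 1770 is a Friday.
907 mod 7 = 4, so 907 days after a Friday is Friday + 4 = Tuesday.

Tuesday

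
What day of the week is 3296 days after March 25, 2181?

First find the weekday of Mar 25, 2181. Doomsday rule: the anchor day for the 2100s is Sunday. For year 81: 81÷12 = 6 r 9, and 9÷4 = 2, so 6+9+2 = 17.
Sunday + 17 ≡ Wednesday — that's 2181's doomsday.
In March the doomsday date is Mar 14.
Mar 25 is 11 days after Mar 14; 11 mod 7 = 4, so Wednesday + 4 = Sunday.
3296 mod 7 = 6, so 3296 days after a Sunday is Sunday + 6 = Saturday.

Saturday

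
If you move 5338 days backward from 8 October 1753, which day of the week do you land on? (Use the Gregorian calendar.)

First find the weekday of Oct 8, 1753. Doomsday rule: the anchor day for the 1700s is Sunday. For year 53: 53÷12 = 4 r 5, and 5÷4 = 1, so 4+5+1 = 10.
Sunday + 10 ≡ Wednesday — that's 1753's doomsday.
In October the doomsday date is Oct 10.
Oct 8 is 2 days before Oct 10; 2 mod 7 = 2, so Wednesday − 2 = Monday.
5338 mod 7 = 4, so 5338 days before a Monday is Monday − 4 = Thursday.

Thursday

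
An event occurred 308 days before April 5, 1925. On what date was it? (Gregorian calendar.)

−5 → Mar 31, 1925 (end of Mar, 31 days; 303 left).
−31 → Feb 28, 1925 (end of Feb, 28 days; 272 left).
−28 → Jan 31, 1925 (end of Jan, 31 days; 244 left).
−31 → Dec 31, 1924 (end of Dec, 31 days; 213 left).
−31 → Nov 30, 1924 (end of Nov, 30 days; 182 left).
−30 → Oct 31, 1924 (end of Oct, 31 days; 152 left).
−31 → Sep 30, 1924 (end of Sep, 30 days; 121 left).
−30 → Aug 31, 1924 (end of Aug, 31 days; 91 left).
−31 → Jul 31, 1924 (end of Jul, 31 days; 60 left).
−31 → Jun 30, 1924 (end of Jun, 30 days; 29 left).
−29 → Jun 1, 1924.

June 1, 1924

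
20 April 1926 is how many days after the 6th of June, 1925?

Jun 6, 1925 → Jul 6, 1925: 30 days (June has 30).
Jul 6, 1925 → Aug 6, 1925: 31 days (July has 31).
Aug 6, 1925 → Sep 6, 1925: 31 days (August has 31).
Sep 6, 1925 → Oct 6, 1925: 30 days (September has 30).
Oct 6, 1925 → Nov 6, 1925: 31 days (October has 31).
Nov 6, 1925 → Dec 6, 1925: 30 days (November has 30).
Dec 6, 1925 → Jan 6, 1926: 31 days (December has 31).
Jan 6, 1926 → Feb 6, 1926: 31 days (January has 31).
Feb 6, 1926 → Mar 6, 1926: 28 days (February has 28).
Mar 6, 1926 → Apr 6, 1926: 31 days (March has 31).
Apr 6, 1926 → Apr 20, 1926: 14 days.
Total: 318 days.

318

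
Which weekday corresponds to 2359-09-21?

Doomsday rule: the anchor day for the 2300s is Wednesday. For year 59: 59÷12 = 4 r 11, and 11÷4 = 2, so 4+11+2 = 17.
Wednesday + 17 ≡ Saturday — that's 2359's doomsday.
In September the doomsday date is Sep 5.
Sep 21 is 16 days after Sep 5; 16 mod 7 = 2, so Saturday + 2 = Monday.

Monday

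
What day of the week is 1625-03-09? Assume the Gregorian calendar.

Doomsday rule: the anchor day for the 1600s is Tuesday. For year 25: 25÷12 = 2 r 1, and 1÷4 = 0, so 2+1+0 = 3.
Tuesday + 3 ≡ Friday — that's 1625's doomsday.
In March the doomsday date is Mar 14.
Mar 9 is 5 days before Mar 14; 5 mod 7 = 5, so Friday − 5 = Sunday.

Sunday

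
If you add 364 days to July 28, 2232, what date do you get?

Jul has 31 days: +4 → Aug 1, 2232 (360 left).
Aug has 31 days: +31 → Sep 1, 2232 (329 left).
Sep has 30 days: +30 → Oct 1, 2232 (299 left).
Oct has 31 days: +31 → Nov 1, 2232 (268 left).
Nov has 30 days: +30 → Dec 1, 2232 (238 left).
Dec has 31 days: +31 → Jan 1, 2233 (207 left).
Jan has 31 days: +31 → Feb 1, 2233 (176 left).
Feb has 28 days: +28 → Mar 1, 2233 (148 left).
Mar has 31 days: +31 → Apr 1, 2233 (117 left).
Apr has 30 days: +30 → May 1, 2233 (87 left).
May has 31 days: +31 → Jun 1, 2233 (56 left).
Jun has 30 days: +30 → Jul 1, 2233 (26 left).
+26 → Jul 27, 2233.

July 27, 2233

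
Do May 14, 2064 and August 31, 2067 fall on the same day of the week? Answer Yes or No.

From May 14, 2064 to Aug 31, 2067 is 1204 days.
1204 mod 7 = 0, so they are the same weekday.
(May 14, 2064 is a Wednesday; Aug 31, 2067 is a Wednesday.)

Yes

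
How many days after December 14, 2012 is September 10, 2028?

Dec 14, 2012 → Dec 14, 2013: 365 days.
Dec 14, 2013 → Dec 14, 2014: 365 days.
Dec 14, 2014 → Dec 14, 2015: 365 days.
Dec 14, 2015 → Dec 14, 2016: 366 days (Feb 29, 2016 is in that span).
Dec 14, 2016 → Dec 14, 2017: 365 days.
Dec 14, 2017 → Dec 14, 2018: 365 days.
Dec 14, 2018 → Dec 14, 2019: 365 days.
Dec 14, 2019 → Dec 14, 2020: 366 days (Feb 29, 2020 is in that span).
Dec 14, 2020 → Dec 14, 2021: 365 days.
Dec 14, 2021 → Dec 14, 2022: 365 days.
Dec 14, 2022 → Dec 14, 2023: 365 days.
Dec 14, 2023 → Dec 14, 2024: 366 days (Feb 29, 2024 is in that span).
Dec 14, 2024 → Dec 14, 2025: 365 days.
Dec 14, 2025 → Dec 14, 2026: 365 days.
Dec 14, 2026 → Dec 14, 2027: 365 days.
Dec 14, 2027 → Jan 14, 2028: 31 days (December has 31).
Jan 14, 2028 → Feb 14, 2028: 31 days (January has 31).
Feb 14, 2028 → Mar 14, 2028: 29 days (February has 29).
Mar 14, 2028 → Apr 14, 2028: 31 days (March has 31).
Apr 14, 2028 → May 14, 2028: 30 days (April has 30).
May 14, 2028 → Jun 14, 2028: 31 days (May has 31).
Jun 14, 2028 → Jul 14, 2028: 30 days (June has 30).
Jul 14, 2028 → Aug 14, 2028: 31 days (July has 31).
Aug 14, 2028 → Sep 10, 2028: 27 days.
Total: 5749 days.

5749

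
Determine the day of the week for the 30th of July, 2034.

Sunday

Doomsday rule: the anchor day for the 2000s is Tuesday. For year 34: 34÷12 = 2 r 10, and 10÷4 = 2, so 2+10+2 = 14.
Tuesday + 14 ≡ Tuesday — that's 2034's doomsday.
In July the doomsday date is Jul 11.
Jul 30 is 19 days after Jul 11; 19 mod 7 = 5, so Tuesday + 5 = Sunday.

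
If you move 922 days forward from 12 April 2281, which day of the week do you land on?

Sunday

Apr 12, 2281 is a Tuesday.
922 mod 7 = 5, so 922 days after a Tuesday is Tuesday + 5 = Sunday.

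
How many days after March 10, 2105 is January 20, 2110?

1777

Mar 10, 2105 → Mar 10, 2106: 365 days.
Mar 10, 2106 → Mar 10, 2107: 365 days.
Mar 10, 2107 → Mar 10, 2108: 366 days (Feb 29, 2108 is in that span).
Mar 10, 2108 → Mar 10, 2109: 365 days.
Mar 10, 2109 → Apr 10, 2109: 31 days (March has 31).
Apr 10, 2109 → May 10, 2109: 30 days (April has 30).
May 10, 2109 → Jun 10, 2109: 31 days (May has 31).
Jun 10, 2109 → Jul 10, 2109: 30 days (June has 30).
Jul 10, 2109 → Aug 10, 2109: 31 days (July has 31).
Aug 10, 2109 → Sep 10, 2109: 31 days (August has 31).
Sep 10, 2109 → Oct 10, 2109: 30 days (September has 30).
Oct 10, 2109 → Nov 10, 2109: 31 days (October has 31).
Nov 10, 2109 → Dec 10, 2109: 30 days (November has 30).
Dec 10, 2109 → Jan 10, 2110: 31 days (December has 31).
Jan 10, 2110 → Jan 20, 2110: 10 days.
Total: 1777 days.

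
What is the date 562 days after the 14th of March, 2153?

+365 (one year) → Mar 14, 2154 (197 left).
Mar has 31 days: +18 → Apr 1, 2154 (179 left).
Apr has 30 days: +30 → May 1, 2154 (149 left).
May has 31 days: +31 → Jun 1, 2154 (118 left).
Jun has 30 days: +30 → Jul 1, 2154 (88 left).
Jul has 31 days: +31 → Aug 1, 2154 (57 left).
Aug has 31 days: +31 → Sep 1, 2154 (26 left).
+26 → Sep 27, 2154.

September 27, 2154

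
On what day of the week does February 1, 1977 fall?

Tuesday

Doomsday rule: the anchor day for the 1900s is Wednesday. For year 77: 77÷12 = 6 r 5, and 5÷4 = 1, so 6+5+1 = 12.
Wednesday + 12 ≡ Monday — that's 1977's doomsday.
In February the doomsday date is Feb 28 (1977 is not a leap year).
Feb 1 is 27 days before Feb 28; 27 mod 7 = 6, so Monday − 6 = Tuesday.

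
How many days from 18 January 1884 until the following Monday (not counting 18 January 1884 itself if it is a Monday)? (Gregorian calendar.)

Jan 18, 1884 is a Friday.
From Friday to the next Monday is 3 days.

3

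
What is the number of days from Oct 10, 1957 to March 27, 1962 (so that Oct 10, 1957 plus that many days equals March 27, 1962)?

Oct 10, 1957 → Oct 10, 1958: 365 days.
Oct 10, 1958 → Oct 10, 1959: 365 days.
Oct 10, 1959 → Oct 10, 1960: 366 days (Feb 29, 1960 is in that span).
Oct 10, 1960 → Oct 10, 1961: 365 days.
Oct 10, 1961 → Nov 10, 1961: 31 days (October has 31).
Nov 10, 1961 → Dec 10, 1961: 30 days (November has 30).
Dec 10, 1961 → Jan 10, 1962: 31 days (December has 31).
Jan 10, 1962 → Feb 10, 1962: 31 days (January has 31).
Feb 10, 1962 → Mar 10, 1962: 28 days (February has 28).
Mar 10, 1962 → Mar 27, 1962: 17 days.
Total: 1629 days.

1629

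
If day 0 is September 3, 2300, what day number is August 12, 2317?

Sep 3, 2300 → Sep 3, 2301: 365 days.
Sep 3, 2301 → Sep 3, 2302: 365 days.
Sep 3, 2302 → Sep 3, 2303: 365 days.
Sep 3, 2303 → Sep 3, 2304: 366 days (Feb 29, 2304 is in that span).
Sep 3, 2304 → Sep 3, 2305: 365 days.
Sep 3, 2305 → Sep 3, 2306: 365 days.
Sep 3, 2306 → Sep 3, 2307: 365 days.
Sep 3, 2307 → Sep 3, 2308: 366 days (Feb 29, 2308 is in that span).
Sep 3, 2308 → Sep 3, 2309: 365 days.
Sep 3, 2309 → Sep 3, 2310: 365 days.
Sep 3, 2310 → Sep 3, 2311: 365 days.
Sep 3, 2311 → Sep 3, 2312: 366 days (Feb 29, 2312 is in that span).
Sep 3, 2312 → Sep 3, 2313: 365 days.
Sep 3, 2313 → Sep 3, 2314: 365 days.
Sep 3, 2314 → Sep 3, 2315: 365 days.
Sep 3, 2315 → Sep 3, 2316: 366 days (Feb 29, 2316 is in that span).
Sep 3, 2316 → Oct 3, 2316: 30 days (September has 30).
Oct 3, 2316 → Nov 3, 2316: 31 days (October has 31).
Nov 3, 2316 → Dec 3, 2316: 30 days (November has 30).
Dec 3, 2316 → Jan 3, 2317: 31 days (December has 31).
Jan 3, 2317 → Feb 3, 2317: 31 days (January has 31).
Feb 3, 2317 → Mar 3, 2317: 28 days (February has 28).
Mar 3, 2317 → Apr 3, 2317: 31 days (March has 31).
Apr 3, 2317 → May 3, 2317: 30 days (April has 30).
May 3, 2317 → Jun 3, 2317: 31 days (May has 31).
Jun 3, 2317 → Jul 3, 2317: 30 days (June has 30).
Jul 3, 2317 → Aug 3, 2317: 31 days (July has 31).
Aug 3, 2317 → Aug 12, 2317: 9 days.
Total: 6187 days.

6187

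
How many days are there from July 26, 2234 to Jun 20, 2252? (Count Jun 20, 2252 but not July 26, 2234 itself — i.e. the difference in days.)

6539

Jul 26, 2234 → Jul 26, 2235: 365 days.
Jul 26, 2235 → Jul 26, 2236: 366 days (Feb 29, 2236 is in that span).
Jul 26, 2236 → Jul 26, 2237: 365 days.
Jul 26, 2237 → Jul 26, 2238: 365 days.
Jul 26, 2238 → Jul 26, 2239: 365 days.
Jul 26, 2239 → Jul 26, 2240: 366 days (Feb 29, 2240 is in that span).
Jul 26, 2240 → Jul 26, 2241: 365 days.
Jul 26, 2241 → Jul 26, 2242: 365 days.
Jul 26, 2242 → Jul 26, 2243: 365 days.
Jul 26, 2243 → Jul 26, 2244: 366 days (Feb 29, 2244 is in that span).
Jul 26, 2244 → Jul 26, 2245: 365 days.
Jul 26, 2245 → Jul 26, 2246: 365 days.
Jul 26, 2246 → Jul 26, 2247: 365 days.
Jul 26, 2247 → Jul 26, 2248: 366 days (Feb 29, 2248 is in that span).
Jul 26, 2248 → Jul 26, 2249: 365 days.
Jul 26, 2249 → Jul 26, 2250: 365 days.
Jul 26, 2250 → Jul 26, 2251: 365 days.
Jul 26, 2251 → Aug 26, 2251: 31 days (July has 31).
Aug 26, 2251 → Sep 26, 2251: 31 days (August has 31).
Sep 26, 2251 → Oct 26, 2251: 30 days (September has 30).
Oct 26, 2251 → Nov 26, 2251: 31 days (October has 31).
Nov 26, 2251 → Dec 26, 2251: 30 days (November has 30).
Dec 26, 2251 → Jan 26, 2252: 31 days (December has 31).
Jan 26, 2252 → Feb 26, 2252: 31 days (January has 31).
Feb 26, 2252 → Mar 26, 2252: 29 days (February has 29).
Mar 26, 2252 → Apr 26, 2252: 31 days (March has 31).
Apr 26, 2252 → May 26, 2252: 30 days (April has 30).
May 26, 2252 → Jun 20, 2252: 25 days.
Total: 6539 days.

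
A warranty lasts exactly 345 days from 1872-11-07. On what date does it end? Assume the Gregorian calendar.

Nov has 30 days: +24 → Dec 1, 1872 (321 left).
Dec has 31 days: +31 → Jan 1, 1873 (290 left).
Jan has 31 days: +31 → Feb 1, 1873 (259 left).
Feb has 28 days: +28 → Mar 1, 1873 (231 left).
Mar has 31 days: +31 → Apr 1, 1873 (200 left).
Apr has 30 days: +30 → May 1, 1873 (170 left).
May has 31 days: +31 → Jun 1, 1873 (139 left).
Jun has 30 days: +30 → Jul 1, 1873 (109 left).
Jul has 31 days: +31 → Aug 1, 1873 (78 left).
Aug has 31 days: +31 → Sep 1, 1873 (47 left).
Sep has 30 days: +30 → Oct 1, 1873 (17 left).
+17 → Oct 18, 1873.

October 18, 1873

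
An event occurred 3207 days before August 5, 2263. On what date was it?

October 24, 2254

−365 (one year) → Aug 5, 2262 (2842 left).
−365 (one year) → Aug 5, 2261 (2477 left).
−365 (one year) → Aug 5, 2260 (2112 left).
−366 (one year; includes Feb 29, 2260) → Aug 5, 2259 (1746 left).
−365 (one year) → Aug 5, 2258 (1381 left).
−365 (one year) → Aug 5, 2257 (1016 left).
−365 (one year) → Aug 5, 2256 (651 left).
−366 (one year; includes Feb 29, 2256) → Aug 5, 2255 (285 left).
−5 → Jul 31, 2255 (end of Jul, 31 days; 280 left).
−31 → Jun 30, 2255 (end of Jun, 30 days; 249 left).
−30 → May 31, 2255 (end of May, 31 days; 219 left).
−31 → Apr 30, 2255 (end of Apr, 30 days; 188 left).
−30 → Mar 31, 2255 (end of Mar, 31 days; 158 left).
−31 → Feb 28, 2255 (end of Feb, 28 days; 127 left).
−28 → Jan 31, 2255 (end of Jan, 31 days; 99 left).
−31 → Dec 31, 2254 (end of Dec, 31 days; 68 left).
−31 → Nov 30, 2254 (end of Nov, 30 days; 37 left).
−30 → Oct 31, 2254 (end of Oct, 31 days; 7 left).
−7 → Oct 24, 2254.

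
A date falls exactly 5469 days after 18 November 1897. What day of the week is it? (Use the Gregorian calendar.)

Saturday

First find the weekday of Nov 18, 1897. Doomsday rule: the anchor day for the 1800s is Friday. For year 97: 97÷12 = 8 r 1, and 1÷4 = 0, so 8+1+0 = 9.
Friday + 9 ≡ Sunday — that's 1897's doomsday.
In November the doomsday date is Nov 7.
Nov 18 is 11 days after Nov 7; 11 mod 7 = 4, so Sunday + 4 = Thursday.
5469 mod 7 = 2, so 5469 days after a Thursday is Thursday + 2 = Saturday.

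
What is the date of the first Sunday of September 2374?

September 1, 2374

September 1, 2374 is a Sunday.
The first Sunday is therefore September 1 (same day).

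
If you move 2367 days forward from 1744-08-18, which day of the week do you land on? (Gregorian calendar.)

Wednesday

Aug 18, 1744 is a Tuesday.
2367 mod 7 = 1, so 2367 days after a Tuesday is Tuesday + 1 = Wednesday.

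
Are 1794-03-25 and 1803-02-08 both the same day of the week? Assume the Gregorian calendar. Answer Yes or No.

Yes

From Mar 25, 1794 to Feb 8, 1803 is 3241 days.
3241 mod 7 = 0, so they are the same weekday.
(Mar 25, 1794 is a Tuesday; Feb 8, 1803 is a Tuesday.)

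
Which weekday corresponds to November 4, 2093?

Wednesday

Doomsday rule: the anchor day for the 2000s is Tuesday. For year 93: 93÷12 = 7 r 9, and 9÷4 = 2, so 7+9+2 = 18.
Tuesday + 18 ≡ Saturday — that's 2093's doomsday.
In November the doomsday date is Nov 7.
Nov 4 is 3 days before Nov 7; 3 mod 7 = 3, so Saturday − 3 = Wednesday.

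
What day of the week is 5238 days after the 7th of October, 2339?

Monday

First find the weekday of Oct 7, 2339. Doomsday rule: the anchor day for the 2300s is Wednesday. For year 39: 39÷12 = 3 r 3, and 3÷4 = 0, so 3+3+0 = 6.
Wednesday + 6 ≡ Tuesday — that's 2339's doomsday.
In October the doomsday date is Oct 10.
Oct 7 is 3 days before Oct 10; 3 mod 7 = 3, so Tuesday − 3 = Saturday.
5238 mod 7 = 2, so 5238 days after a Saturday is Saturday + 2 = Monday.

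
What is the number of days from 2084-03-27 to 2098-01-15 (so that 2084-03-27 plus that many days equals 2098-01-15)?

5042

Mar 27, 2084 → Mar 27, 2085: 365 days.
Mar 27, 2085 → Mar 27, 2086: 365 days.
Mar 27, 2086 → Mar 27, 2087: 365 days.
Mar 27, 2087 → Mar 27, 2088: 366 days (Feb 29, 2088 is in that span).
Mar 27, 2088 → Mar 27, 2089: 365 days.
Mar 27, 2089 → Mar 27, 2090: 365 days.
Mar 27, 2090 → Mar 27, 2091: 365 days.
Mar 27, 2091 → Mar 27, 2092: 366 days (Feb 29, 2092 is in that span).
Mar 27, 2092 → Mar 27, 2093: 365 days.
Mar 27, 2093 → Mar 27, 2094: 365 days.
Mar 27, 2094 → Mar 27, 2095: 365 days.
Mar 27, 2095 → Mar 27, 2096: 366 days (Feb 29, 2096 is in that span).
Mar 27, 2096 → Mar 27, 2097: 365 days.
Mar 27, 2097 → Apr 27, 2097: 31 days (March has 31).
Apr 27, 2097 → May 27, 2097: 30 days (April has 30).
May 27, 2097 → Jun 27, 2097: 31 days (May has 31).
Jun 27, 2097 → Jul 27, 2097: 30 days (June has 30).
Jul 27, 2097 → Aug 27, 2097: 31 days (July has 31).
Aug 27, 2097 → Sep 27, 2097: 31 days (August has 31).
Sep 27, 2097 → Oct 27, 2097: 30 days (September has 30).
Oct 27, 2097 → Nov 27, 2097: 31 days (October has 31).
Nov 27, 2097 → Dec 27, 2097: 30 days (November has 30).
Dec 27, 2097 → Jan 15, 2098: 19 days.
Total: 5042 days.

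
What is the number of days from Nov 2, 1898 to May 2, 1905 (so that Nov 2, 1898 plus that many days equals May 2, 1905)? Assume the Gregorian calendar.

Nov 2, 1898 → Nov 2, 1899: 365 days.
Nov 2, 1899 → Nov 2, 1900: 365 days.
Nov 2, 1900 → Nov 2, 1901: 365 days.
Nov 2, 1901 → Nov 2, 1902: 365 days.
Nov 2, 1902 → Nov 2, 1903: 365 days.
Nov 2, 1903 → Nov 2, 1904: 366 days (Feb 29, 1904 is in that span).
Nov 2, 1904 → Dec 2, 1904: 30 days (November has 30).
Dec 2, 1904 → Jan 2, 1905: 31 days (December has 31).
Jan 2, 1905 → Feb 2, 1905: 31 days (January has 31).
Feb 2, 1905 → Mar 2, 1905: 28 days (February has 28).
Mar 2, 1905 → Apr 2, 1905: 31 days (March has 31).
Apr 2, 1905 → May 2, 1905: 30 days.
Total: 2372 days.

2372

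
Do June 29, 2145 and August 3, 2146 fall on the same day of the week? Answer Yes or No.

From Jun 29, 2145 to Aug 3, 2146 is 400 days.
400 mod 7 = 1, so they are different weekdays.
(Jun 29, 2145 is a Tuesday; Aug 3, 2146 is a Wednesday.)

No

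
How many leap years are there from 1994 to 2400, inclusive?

99

Multiples of 4 in [1994,2400]: 102.
Of those, multiples of 100: 5 (not leap unless ÷400).
Multiples of 400: 2.
Leap years = 102 − 5 + 2 = 99.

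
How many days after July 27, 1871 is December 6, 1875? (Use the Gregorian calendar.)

Jul 27, 1871 → Jul 27, 1872: 366 days (Feb 29, 1872 is in that span).
Jul 27, 1872 → Jul 27, 1873: 365 days.
Jul 27, 1873 → Jul 27, 1874: 365 days.
Jul 27, 1874 → Jul 27, 1875: 365 days.
Jul 27, 1875 → Aug 27, 1875: 31 days (July has 31).
Aug 27, 1875 → Sep 27, 1875: 31 days (August has 31).
Sep 27, 1875 → Oct 27, 1875: 30 days (September has 30).
Oct 27, 1875 → Nov 27, 1875: 31 days (October has 31).
Nov 27, 1875 → Dec 6, 1875: 9 days.
Total: 1593 days.

1593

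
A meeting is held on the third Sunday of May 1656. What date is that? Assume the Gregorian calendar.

May 1, 1656 is a Monday.
The first Sunday is therefore May 7 (6 days later).
The third Sunday is 7 + 2×7 = May 21.

May 21, 1656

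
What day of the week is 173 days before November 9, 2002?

Nov 9, 2002 is a Saturday.
173 mod 7 = 5, so 173 days before a Saturday is Saturday − 5 = Monday.

Monday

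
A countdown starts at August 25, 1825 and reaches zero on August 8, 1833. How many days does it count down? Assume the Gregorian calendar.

2905

Aug 25, 1825 → Aug 25, 1826: 365 days.
Aug 25, 1826 → Aug 25, 1827: 365 days.
Aug 25, 1827 → Aug 25, 1828: 366 days (Feb 29, 1828 is in that span).
Aug 25, 1828 → Aug 25, 1829: 365 days.
Aug 25, 1829 → Aug 25, 1830: 365 days.
Aug 25, 1830 → Aug 25, 1831: 365 days.
Aug 25, 1831 → Aug 25, 1832: 366 days (Feb 29, 1832 is in that span).
Aug 25, 1832 → Sep 25, 1832: 31 days (August has 31).
Sep 25, 1832 → Oct 25, 1832: 30 days (September has 30).
Oct 25, 1832 → Nov 25, 1832: 31 days (October has 31).
Nov 25, 1832 → Dec 25, 1832: 30 days (November has 30).
Dec 25, 1832 → Jan 25, 1833: 31 days (December has 31).
Jan 25, 1833 → Feb 25, 1833: 31 days (January has 31).
Feb 25, 1833 → Mar 25, 1833: 28 days (February has 28).
Mar 25, 1833 → Apr 25, 1833: 31 days (March has 31).
Apr 25, 1833 → May 25, 1833: 30 days (April has 30).
May 25, 1833 → Jun 25, 1833: 31 days (May has 31).
Jun 25, 1833 → Jul 25, 1833: 30 days (June has 30).
Jul 25, 1833 → Aug 8, 1833: 14 days.
Total: 2905 days.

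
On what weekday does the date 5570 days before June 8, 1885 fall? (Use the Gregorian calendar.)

Wednesday

Jun 8, 1885 is a Monday.
5570 mod 7 = 5, so 5570 days before a Monday is Monday − 5 = Wednesday.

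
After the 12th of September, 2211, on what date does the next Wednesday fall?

September 18, 2211

Sep 12, 2211 is a Thursday.
From Thursday to the next Wednesday is 6 days.
Sep 12, 2211 + 6 = Sep 18, 2211.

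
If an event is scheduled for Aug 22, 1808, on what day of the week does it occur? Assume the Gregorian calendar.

Monday

Doomsday rule: the anchor day for the 1800s is Friday. For year 08: 8÷12 = 0 r 8, and 8÷4 = 2, so 0+8+2 = 10.
Friday + 10 ≡ Monday — that's 1808's doomsday.
In August the doomsday date is Aug 8.
Aug 22 is 14 days after Aug 8; 14 mod 7 = 0, so Monday + 0 = Monday.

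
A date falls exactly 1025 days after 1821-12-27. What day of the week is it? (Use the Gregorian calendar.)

Sunday

Dec 27, 1821 is a Thursday.
1025 mod 7 = 3, so 1025 days after a Thursday is Thursday + 3 = Sunday.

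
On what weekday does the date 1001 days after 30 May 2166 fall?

Friday

May 30, 2166 is a Friday.
1001 mod 7 = 0, so 1001 days after a Friday is Friday + 0 = Friday.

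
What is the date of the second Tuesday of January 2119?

January 10, 2119

January 1, 2119 is a Sunday.
The first Tuesday is therefore January 3 (2 days later).
The second Tuesday is 3 + 1×7 = January 10.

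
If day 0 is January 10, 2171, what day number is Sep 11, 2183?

4627

Jan 10, 2171 → Jan 10, 2172: 365 days.
Jan 10, 2172 → Jan 10, 2173: 366 days (Feb 29, 2172 is in that span).
Jan 10, 2173 → Jan 10, 2174: 365 days.
Jan 10, 2174 → Jan 10, 2175: 365 days.
Jan 10, 2175 → Jan 10, 2176: 365 days.
Jan 10, 2176 → Jan 10, 2177: 366 days (Feb 29, 2176 is in that span).
Jan 10, 2177 → Jan 10, 2178: 365 days.
Jan 10, 2178 → Jan 10, 2179: 365 days.
Jan 10, 2179 → Jan 10, 2180: 365 days.
Jan 10, 2180 → Jan 10, 2181: 366 days (Feb 29, 2180 is in that span).
Jan 10, 2181 → Jan 10, 2182: 365 days.
Jan 10, 2182 → Jan 10, 2183: 365 days.
Jan 10, 2183 → Feb 10, 2183: 31 days (January has 31).
Feb 10, 2183 → Mar 10, 2183: 28 days (February has 28).
Mar 10, 2183 → Apr 10, 2183: 31 days (March has 31).
Apr 10, 2183 → May 10, 2183: 30 days (April has 30).
May 10, 2183 → Jun 10, 2183: 31 days (May has 31).
Jun 10, 2183 → Jul 10, 2183: 30 days (June has 30).
Jul 10, 2183 → Aug 10, 2183: 31 days (July has 31).
Aug 10, 2183 → Sep 10, 2183: 31 days (August has 31).
Sep 10, 2183 → Sep 11, 2183: 1 days.
Total: 4627 days.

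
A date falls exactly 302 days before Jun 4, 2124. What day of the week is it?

Jun 4, 2124 is a Sunday.
302 mod 7 = 1, so 302 days before a Sunday is Sunday − 1 = Saturday.

Saturday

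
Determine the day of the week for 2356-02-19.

Doomsday rule: the anchor day for the 2300s is Wednesday. For year 56: 56÷12 = 4 r 8, and 8÷4 = 2, so 4+8+2 = 14.
Wednesday + 14 ≡ Wednesday — that's 2356's doomsday.
In February the doomsday date is Feb 29 (2356 is a leap year (divisible by 4)).
Feb 19 is 10 days before Feb 29; 10 mod 7 = 3, so Wednesday − 3 = Sunday.

Sunday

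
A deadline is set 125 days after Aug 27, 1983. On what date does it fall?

December 30, 1983

Aug has 31 days: +5 → Sep 1, 1983 (120 left).
Sep has 30 days: +30 → Oct 1, 1983 (90 left).
Oct has 31 days: +31 → Nov 1, 1983 (59 left).
Nov has 30 days: +30 → Dec 1, 1983 (29 left).
+29 → Dec 30, 1983.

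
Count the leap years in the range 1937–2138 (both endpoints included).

49

Multiples of 4 in [1937,2138]: 50.
Of those, multiples of 100: 2 (not leap unless ÷400).
Multiples of 400: 1.
Leap years = 50 − 2 + 1 = 49.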